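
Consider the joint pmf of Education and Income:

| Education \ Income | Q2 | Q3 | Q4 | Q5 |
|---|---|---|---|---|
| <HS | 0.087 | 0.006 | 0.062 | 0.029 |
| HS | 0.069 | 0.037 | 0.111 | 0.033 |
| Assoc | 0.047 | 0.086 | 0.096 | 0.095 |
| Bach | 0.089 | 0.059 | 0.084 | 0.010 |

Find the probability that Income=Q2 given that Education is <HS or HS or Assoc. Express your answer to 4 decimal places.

P(Education=<HS) = 0.087 + 0.006 + 0.062 + 0.029 = 0.184.
P(Education=HS) = 0.069 + 0.037 + 0.111 + 0.033 = 0.250.
P(Education=Assoc) = 0.047 + 0.086 + 0.096 + 0.095 = 0.324.
P(Education ∈ {<HS, HS, Assoc}) = 0.184 + 0.250 + 0.324 = 0.758; P(Income=Q2, Education ∈ {<HS, HS, Assoc}) = 0.087 + 0.069 + 0.047 = 0.203.
P(Income=Q2 | Education ∈ {<HS, HS, Assoc}) = 0.203/0.758 = 0.2678.

0.2678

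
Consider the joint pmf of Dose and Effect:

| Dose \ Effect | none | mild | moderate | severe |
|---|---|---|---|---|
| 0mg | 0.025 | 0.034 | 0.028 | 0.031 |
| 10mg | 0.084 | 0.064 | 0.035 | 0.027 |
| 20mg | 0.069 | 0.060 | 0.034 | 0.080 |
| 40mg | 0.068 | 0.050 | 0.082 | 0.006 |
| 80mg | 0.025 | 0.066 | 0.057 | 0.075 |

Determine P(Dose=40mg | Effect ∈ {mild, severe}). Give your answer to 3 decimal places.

0.114

P(Effect=mild) = 0.034 + 0.064 + 0.060 + 0.050 + 0.066 = 0.274.
P(Effect=severe) = 0.031 + 0.027 + 0.080 + 0.006 + 0.075 = 0.219.
P(Effect ∈ {mild, severe}) = 0.274 + 0.219 = 0.493; P(Dose=40mg, Effect ∈ {mild, severe}) = 0.050 + 0.006 = 0.056.
P(Dose=40mg | Effect ∈ {mild, severe}) = 0.056/0.493 = 0.114.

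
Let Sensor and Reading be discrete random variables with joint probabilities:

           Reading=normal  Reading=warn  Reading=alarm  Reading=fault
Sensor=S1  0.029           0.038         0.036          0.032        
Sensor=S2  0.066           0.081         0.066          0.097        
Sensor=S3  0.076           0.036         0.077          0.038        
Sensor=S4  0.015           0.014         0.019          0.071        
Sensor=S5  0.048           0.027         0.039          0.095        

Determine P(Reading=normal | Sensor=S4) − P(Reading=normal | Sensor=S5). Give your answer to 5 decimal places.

-0.10361

P(Sensor=S4) = 0.015 + 0.014 + 0.019 + 0.071 = 0.119; P(Reading=normal | Sensor=S4) = 0.015/0.119 = 0.126050.
P(Sensor=S5) = 0.048 + 0.027 + 0.039 + 0.095 = 0.209; P(Reading=normal | Sensor=S5) = 0.048/0.209 = 0.229665.
Difference = -0.10361.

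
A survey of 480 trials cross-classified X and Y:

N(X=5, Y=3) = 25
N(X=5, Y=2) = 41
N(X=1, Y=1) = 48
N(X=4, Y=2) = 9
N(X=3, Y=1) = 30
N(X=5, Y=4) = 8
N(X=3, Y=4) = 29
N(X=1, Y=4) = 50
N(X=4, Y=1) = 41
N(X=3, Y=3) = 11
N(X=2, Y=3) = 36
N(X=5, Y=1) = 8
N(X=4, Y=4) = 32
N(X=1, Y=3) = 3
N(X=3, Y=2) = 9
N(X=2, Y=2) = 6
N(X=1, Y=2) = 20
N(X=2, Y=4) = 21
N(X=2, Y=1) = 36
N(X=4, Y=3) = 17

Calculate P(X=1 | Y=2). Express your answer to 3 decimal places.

Total with Y=2: 20 + 6 + 9 + 9 + 41 = 85.
P(X=1 | Y=2) = 20/85 = 0.235.

0.235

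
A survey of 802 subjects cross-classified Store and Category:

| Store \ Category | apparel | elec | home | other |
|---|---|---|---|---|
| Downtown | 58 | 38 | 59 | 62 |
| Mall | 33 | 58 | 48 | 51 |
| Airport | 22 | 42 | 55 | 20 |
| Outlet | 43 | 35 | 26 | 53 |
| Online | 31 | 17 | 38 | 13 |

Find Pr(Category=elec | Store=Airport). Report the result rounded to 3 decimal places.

Total with Store=Airport: 22 + 42 + 55 + 20 = 139.
P(Category=elec | Store=Airport) = 42/139 = 0.302.

0.302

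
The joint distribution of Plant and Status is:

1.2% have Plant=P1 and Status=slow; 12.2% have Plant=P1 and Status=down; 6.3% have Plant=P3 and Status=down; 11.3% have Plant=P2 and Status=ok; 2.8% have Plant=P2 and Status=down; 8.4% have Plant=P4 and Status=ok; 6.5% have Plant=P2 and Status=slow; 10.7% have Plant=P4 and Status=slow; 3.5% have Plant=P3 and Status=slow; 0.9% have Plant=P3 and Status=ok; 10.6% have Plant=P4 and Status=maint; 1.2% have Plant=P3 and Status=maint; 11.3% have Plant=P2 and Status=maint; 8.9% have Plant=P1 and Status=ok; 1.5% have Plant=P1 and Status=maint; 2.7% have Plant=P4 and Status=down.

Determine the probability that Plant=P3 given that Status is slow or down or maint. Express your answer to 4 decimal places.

P(Status=slow) = 0.012 + 0.065 + 0.035 + 0.107 = 0.219.
P(Status=down) = 0.122 + 0.028 + 0.063 + 0.027 = 0.240.
P(Status=maint) = 0.015 + 0.113 + 0.012 + 0.106 = 0.246.
P(Status ∈ {slow, down, maint}) = 0.219 + 0.240 + 0.246 = 0.705; P(Plant=P3, Status ∈ {slow, down, maint}) = 0.035 + 0.063 + 0.012 = 0.110.
P(Plant=P3 | Status ∈ {slow, down, maint}) = 0.110/0.705 = 0.1560.

0.1560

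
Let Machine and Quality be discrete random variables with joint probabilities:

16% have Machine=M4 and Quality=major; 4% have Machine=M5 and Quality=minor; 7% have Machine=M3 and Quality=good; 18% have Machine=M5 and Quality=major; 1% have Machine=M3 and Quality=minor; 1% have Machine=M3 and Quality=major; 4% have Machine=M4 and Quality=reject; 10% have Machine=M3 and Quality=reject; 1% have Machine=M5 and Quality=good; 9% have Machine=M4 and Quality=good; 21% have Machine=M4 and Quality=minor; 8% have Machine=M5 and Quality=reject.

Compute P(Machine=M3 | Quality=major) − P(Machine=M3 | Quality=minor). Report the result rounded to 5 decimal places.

-0.00989

P(Quality=major) = 0.01 + 0.16 + 0.18 = 0.35; P(Machine=M3 | Quality=major) = 0.01/0.35 = 0.028571.
P(Quality=minor) = 0.01 + 0.21 + 0.04 = 0.26; P(Machine=M3 | Quality=minor) = 0.01/0.26 = 0.038462.
Difference = -0.00989.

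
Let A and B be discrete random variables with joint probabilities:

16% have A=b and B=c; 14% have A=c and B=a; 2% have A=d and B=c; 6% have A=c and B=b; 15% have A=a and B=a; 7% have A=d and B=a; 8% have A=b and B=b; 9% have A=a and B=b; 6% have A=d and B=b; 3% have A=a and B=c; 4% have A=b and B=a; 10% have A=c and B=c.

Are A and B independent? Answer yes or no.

P(A=b) = 0.28 and P(B=c) = 0.31, so their product is 0.0868, but P(A=b, B=c) = 0.16. Since these differ, A and B are not independent.

no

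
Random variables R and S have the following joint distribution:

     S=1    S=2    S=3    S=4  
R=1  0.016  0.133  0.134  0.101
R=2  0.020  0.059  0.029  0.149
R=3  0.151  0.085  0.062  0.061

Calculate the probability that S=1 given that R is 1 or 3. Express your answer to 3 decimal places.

0.225

P(R=1) = 0.016 + 0.133 + 0.134 + 0.101 = 0.384.
P(R=3) = 0.151 + 0.085 + 0.062 + 0.061 = 0.359.
P(R ∈ {1, 3}) = 0.384 + 0.359 = 0.743; P(S=1, R ∈ {1, 3}) = 0.016 + 0.151 = 0.167.
P(S=1 | R ∈ {1, 3}) = 0.167/0.743 = 0.225.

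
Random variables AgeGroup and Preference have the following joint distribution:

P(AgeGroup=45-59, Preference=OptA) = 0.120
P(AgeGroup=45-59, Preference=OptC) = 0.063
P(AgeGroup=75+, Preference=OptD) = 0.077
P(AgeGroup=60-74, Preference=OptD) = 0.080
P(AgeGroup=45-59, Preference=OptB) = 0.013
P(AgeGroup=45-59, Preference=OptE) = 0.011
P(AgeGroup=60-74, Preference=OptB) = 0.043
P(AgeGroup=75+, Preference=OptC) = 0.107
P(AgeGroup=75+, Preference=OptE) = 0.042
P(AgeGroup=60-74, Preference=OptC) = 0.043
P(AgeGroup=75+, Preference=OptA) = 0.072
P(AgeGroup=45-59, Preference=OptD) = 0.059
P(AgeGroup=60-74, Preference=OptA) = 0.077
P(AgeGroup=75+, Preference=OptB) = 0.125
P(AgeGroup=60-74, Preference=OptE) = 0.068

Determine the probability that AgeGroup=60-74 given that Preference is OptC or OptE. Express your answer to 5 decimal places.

P(Preference=OptC) = 0.063 + 0.043 + 0.107 = 0.213.
P(Preference=OptE) = 0.011 + 0.068 + 0.042 = 0.121.
P(Preference ∈ {OptC, OptE}) = 0.213 + 0.121 = 0.334; P(AgeGroup=60-74, Preference ∈ {OptC, OptE}) = 0.043 + 0.068 = 0.111.
P(AgeGroup=60-74 | Preference ∈ {OptC, OptE}) = 0.111/0.334 = 0.33234.

0.33234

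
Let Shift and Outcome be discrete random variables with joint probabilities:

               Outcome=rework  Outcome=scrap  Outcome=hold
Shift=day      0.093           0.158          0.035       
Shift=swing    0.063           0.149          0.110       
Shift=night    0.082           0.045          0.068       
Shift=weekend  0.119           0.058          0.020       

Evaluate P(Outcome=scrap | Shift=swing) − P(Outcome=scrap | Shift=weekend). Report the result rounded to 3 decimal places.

0.168

P(Shift=swing) = 0.063 + 0.149 + 0.110 = 0.322; P(Outcome=scrap | Shift=swing) = 0.149/0.322 = 0.4627.
P(Shift=weekend) = 0.119 + 0.058 + 0.020 = 0.197; P(Outcome=scrap | Shift=weekend) = 0.058/0.197 = 0.2944.
Difference = 0.168.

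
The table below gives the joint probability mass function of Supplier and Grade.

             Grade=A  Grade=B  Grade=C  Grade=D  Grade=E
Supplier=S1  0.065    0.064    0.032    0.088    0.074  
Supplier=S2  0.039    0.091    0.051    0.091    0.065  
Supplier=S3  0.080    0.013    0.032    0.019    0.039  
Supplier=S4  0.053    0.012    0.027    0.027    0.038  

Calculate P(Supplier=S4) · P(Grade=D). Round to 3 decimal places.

0.035

P(Supplier=S4) = 0.053 + 0.012 + 0.027 + 0.027 + 0.038 = 0.157.
P(Grade=D) = 0.088 + 0.091 + 0.019 + 0.027 = 0.225.
Product: 0.157 × 0.225 = 0.035.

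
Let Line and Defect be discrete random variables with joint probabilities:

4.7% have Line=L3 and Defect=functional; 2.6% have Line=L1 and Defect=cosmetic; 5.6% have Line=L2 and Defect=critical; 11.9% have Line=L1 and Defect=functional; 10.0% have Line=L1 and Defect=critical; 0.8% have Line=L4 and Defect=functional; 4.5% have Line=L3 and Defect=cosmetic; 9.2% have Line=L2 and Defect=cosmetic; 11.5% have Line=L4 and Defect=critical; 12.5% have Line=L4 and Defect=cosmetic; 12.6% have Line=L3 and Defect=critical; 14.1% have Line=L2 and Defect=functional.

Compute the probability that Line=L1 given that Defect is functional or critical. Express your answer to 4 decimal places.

P(Defect=functional) = 0.119 + 0.141 + 0.047 + 0.008 = 0.315.
P(Defect=critical) = 0.100 + 0.056 + 0.126 + 0.115 = 0.397.
P(Defect ∈ {functional, critical}) = 0.315 + 0.397 = 0.712; P(Line=L1, Defect ∈ {functional, critical}) = 0.119 + 0.100 = 0.219.
P(Line=L1 | Defect ∈ {functional, critical}) = 0.219/0.712 = 0.3076.

0.3076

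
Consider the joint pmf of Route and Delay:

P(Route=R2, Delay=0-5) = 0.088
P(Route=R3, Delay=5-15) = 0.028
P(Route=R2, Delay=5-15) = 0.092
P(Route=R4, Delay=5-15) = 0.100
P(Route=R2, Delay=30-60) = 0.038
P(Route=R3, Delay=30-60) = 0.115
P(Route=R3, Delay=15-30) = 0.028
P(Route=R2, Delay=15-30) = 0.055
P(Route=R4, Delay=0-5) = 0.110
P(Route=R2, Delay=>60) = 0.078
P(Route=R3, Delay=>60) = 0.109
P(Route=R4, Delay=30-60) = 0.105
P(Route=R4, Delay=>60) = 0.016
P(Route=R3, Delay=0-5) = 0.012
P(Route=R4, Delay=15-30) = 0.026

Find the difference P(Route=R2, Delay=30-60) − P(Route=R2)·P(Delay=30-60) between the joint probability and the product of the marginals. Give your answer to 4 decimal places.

-0.0526

P(Route=R2) = 0.088 + 0.092 + 0.055 + 0.038 + 0.078 = 0.351.
P(Delay=30-60) = 0.038 + 0.115 + 0.105 = 0.258.
P(Route=R2, Delay=30-60) − P(Route=R2)P(Delay=30-60) = 0.038 − 0.351×0.258 = -0.0526.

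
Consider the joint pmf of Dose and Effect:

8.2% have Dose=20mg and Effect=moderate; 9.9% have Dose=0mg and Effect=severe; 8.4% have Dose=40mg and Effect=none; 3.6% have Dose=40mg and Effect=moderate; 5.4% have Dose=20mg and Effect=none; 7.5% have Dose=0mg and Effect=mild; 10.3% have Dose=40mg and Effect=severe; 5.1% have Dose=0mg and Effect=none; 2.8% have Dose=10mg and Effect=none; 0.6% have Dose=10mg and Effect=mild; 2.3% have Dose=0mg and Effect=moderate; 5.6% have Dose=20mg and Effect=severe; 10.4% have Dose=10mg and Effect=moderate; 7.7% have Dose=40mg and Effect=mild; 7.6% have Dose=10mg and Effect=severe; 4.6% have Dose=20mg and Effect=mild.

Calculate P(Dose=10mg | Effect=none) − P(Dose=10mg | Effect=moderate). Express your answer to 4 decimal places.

-0.2955

P(Effect=none) = 0.051 + 0.028 + 0.054 + 0.084 = 0.217; P(Dose=10mg | Effect=none) = 0.028/0.217 = 0.12903.
P(Effect=moderate) = 0.023 + 0.104 + 0.082 + 0.036 = 0.245; P(Dose=10mg | Effect=moderate) = 0.104/0.245 = 0.42449.
Difference = -0.2955.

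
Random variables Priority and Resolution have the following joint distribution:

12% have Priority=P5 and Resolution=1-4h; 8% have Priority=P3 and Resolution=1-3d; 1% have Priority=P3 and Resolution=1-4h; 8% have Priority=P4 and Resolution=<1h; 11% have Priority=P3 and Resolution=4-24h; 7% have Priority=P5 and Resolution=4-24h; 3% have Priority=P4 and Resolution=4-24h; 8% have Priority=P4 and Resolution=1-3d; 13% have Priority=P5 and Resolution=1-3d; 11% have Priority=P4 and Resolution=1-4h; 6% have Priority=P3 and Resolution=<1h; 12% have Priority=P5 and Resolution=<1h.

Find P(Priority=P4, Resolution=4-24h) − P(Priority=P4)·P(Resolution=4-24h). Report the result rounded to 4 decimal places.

P(Priority=P4) = 0.08 + 0.11 + 0.03 + 0.08 = 0.30.
P(Resolution=4-24h) = 0.11 + 0.03 + 0.07 = 0.21.
P(Priority=P4, Resolution=4-24h) − P(Priority=P4)P(Resolution=4-24h) = 0.03 − 0.30×0.21 = -0.0330.

-0.0330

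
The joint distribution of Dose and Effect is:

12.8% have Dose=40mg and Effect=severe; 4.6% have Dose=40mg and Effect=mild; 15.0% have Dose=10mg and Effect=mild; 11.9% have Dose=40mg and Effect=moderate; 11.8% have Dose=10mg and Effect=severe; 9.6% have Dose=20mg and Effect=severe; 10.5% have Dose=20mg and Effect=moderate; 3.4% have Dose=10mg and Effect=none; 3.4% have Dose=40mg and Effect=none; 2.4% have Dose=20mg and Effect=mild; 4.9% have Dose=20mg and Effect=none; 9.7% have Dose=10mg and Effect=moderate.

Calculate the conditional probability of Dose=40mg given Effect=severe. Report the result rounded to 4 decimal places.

P(Effect=severe) = 0.118 + 0.096 + 0.128 = 0.342.
P(Dose=40mg | Effect=severe) = 0.128/0.342 = 0.3743.

0.3743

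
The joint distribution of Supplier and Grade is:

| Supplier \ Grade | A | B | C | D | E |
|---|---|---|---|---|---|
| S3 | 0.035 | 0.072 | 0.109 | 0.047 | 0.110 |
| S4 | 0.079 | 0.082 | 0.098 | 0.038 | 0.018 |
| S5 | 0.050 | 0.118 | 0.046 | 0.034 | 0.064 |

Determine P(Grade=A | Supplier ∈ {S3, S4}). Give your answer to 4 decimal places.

0.1657

P(Supplier=S3) = 0.035 + 0.072 + 0.109 + 0.047 + 0.110 = 0.373.
P(Supplier=S4) = 0.079 + 0.082 + 0.098 + 0.038 + 0.018 = 0.315.
P(Supplier ∈ {S3, S4}) = 0.373 + 0.315 = 0.688; P(Grade=A, Supplier ∈ {S3, S4}) = 0.035 + 0.079 = 0.114.
P(Grade=A | Supplier ∈ {S3, S4}) = 0.114/0.688 = 0.1657.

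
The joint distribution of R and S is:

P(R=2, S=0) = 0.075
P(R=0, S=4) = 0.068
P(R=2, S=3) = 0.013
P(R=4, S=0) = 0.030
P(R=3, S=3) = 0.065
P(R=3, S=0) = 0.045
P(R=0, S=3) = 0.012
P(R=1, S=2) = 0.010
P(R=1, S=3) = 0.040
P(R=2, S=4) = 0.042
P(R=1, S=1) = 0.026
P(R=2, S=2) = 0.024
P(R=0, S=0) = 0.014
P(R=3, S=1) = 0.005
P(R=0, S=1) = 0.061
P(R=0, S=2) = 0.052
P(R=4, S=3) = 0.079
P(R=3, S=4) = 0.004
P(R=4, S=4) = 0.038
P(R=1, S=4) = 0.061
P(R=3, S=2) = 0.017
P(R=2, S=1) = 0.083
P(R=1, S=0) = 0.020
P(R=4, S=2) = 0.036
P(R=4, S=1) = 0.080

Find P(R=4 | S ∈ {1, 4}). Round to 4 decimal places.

P(S=1) = 0.061 + 0.026 + 0.083 + 0.005 + 0.080 = 0.255.
P(S=4) = 0.068 + 0.061 + 0.042 + 0.004 + 0.038 = 0.213.
P(S ∈ {1, 4}) = 0.255 + 0.213 = 0.468; P(R=4, S ∈ {1, 4}) = 0.080 + 0.038 = 0.118.
P(R=4 | S ∈ {1, 4}) = 0.118/0.468 = 0.2521.

0.2521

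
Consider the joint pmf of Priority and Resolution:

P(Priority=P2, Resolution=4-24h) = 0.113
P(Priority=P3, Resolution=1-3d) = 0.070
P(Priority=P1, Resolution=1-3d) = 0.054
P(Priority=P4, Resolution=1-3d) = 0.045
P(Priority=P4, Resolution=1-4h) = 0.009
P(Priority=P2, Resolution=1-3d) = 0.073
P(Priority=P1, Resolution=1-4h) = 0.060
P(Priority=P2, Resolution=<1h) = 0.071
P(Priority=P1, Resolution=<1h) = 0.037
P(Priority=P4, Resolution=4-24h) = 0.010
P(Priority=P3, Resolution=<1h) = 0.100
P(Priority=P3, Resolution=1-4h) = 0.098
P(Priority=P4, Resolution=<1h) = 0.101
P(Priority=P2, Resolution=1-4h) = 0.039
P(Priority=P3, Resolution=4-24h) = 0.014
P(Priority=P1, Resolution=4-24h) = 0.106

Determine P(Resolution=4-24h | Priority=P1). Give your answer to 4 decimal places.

0.4125

P(Priority=P1) = 0.037 + 0.060 + 0.106 + 0.054 = 0.257.
P(Resolution=4-24h | Priority=P1) = 0.106/0.257 = 0.4125.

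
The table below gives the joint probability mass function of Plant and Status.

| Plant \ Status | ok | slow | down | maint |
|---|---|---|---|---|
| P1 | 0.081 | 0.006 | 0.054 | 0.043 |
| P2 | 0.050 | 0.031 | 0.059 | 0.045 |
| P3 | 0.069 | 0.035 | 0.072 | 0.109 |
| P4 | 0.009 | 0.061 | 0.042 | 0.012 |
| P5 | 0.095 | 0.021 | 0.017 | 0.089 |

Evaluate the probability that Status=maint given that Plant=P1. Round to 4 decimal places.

P(Plant=P1) = 0.081 + 0.006 + 0.054 + 0.043 = 0.184.
P(Status=maint | Plant=P1) = 0.043/0.184 = 0.2337.

0.2337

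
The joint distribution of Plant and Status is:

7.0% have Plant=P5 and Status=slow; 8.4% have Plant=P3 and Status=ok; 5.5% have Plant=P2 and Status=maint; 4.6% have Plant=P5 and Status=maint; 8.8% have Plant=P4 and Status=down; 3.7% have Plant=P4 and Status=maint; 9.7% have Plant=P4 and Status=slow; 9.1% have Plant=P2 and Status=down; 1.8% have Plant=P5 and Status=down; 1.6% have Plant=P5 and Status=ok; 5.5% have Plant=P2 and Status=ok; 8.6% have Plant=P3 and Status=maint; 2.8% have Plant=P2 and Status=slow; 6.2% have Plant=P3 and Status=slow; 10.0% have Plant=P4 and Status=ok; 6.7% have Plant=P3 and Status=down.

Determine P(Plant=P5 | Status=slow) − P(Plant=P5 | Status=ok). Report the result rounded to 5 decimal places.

P(Status=slow) = 0.028 + 0.062 + 0.097 + 0.070 = 0.257; P(Plant=P5 | Status=slow) = 0.070/0.257 = 0.272374.
P(Status=ok) = 0.055 + 0.084 + 0.100 + 0.016 = 0.255; P(Plant=P5 | Status=ok) = 0.016/0.255 = 0.062745.
Difference = 0.20963.

0.20963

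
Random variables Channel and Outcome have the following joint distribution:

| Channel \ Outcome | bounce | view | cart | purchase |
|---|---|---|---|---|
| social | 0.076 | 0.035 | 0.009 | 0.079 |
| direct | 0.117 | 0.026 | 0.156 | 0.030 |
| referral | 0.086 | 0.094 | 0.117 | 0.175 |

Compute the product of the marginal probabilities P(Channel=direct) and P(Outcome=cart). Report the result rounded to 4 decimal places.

0.0928

P(Channel=direct) = 0.117 + 0.026 + 0.156 + 0.030 = 0.329.
P(Outcome=cart) = 0.009 + 0.156 + 0.117 = 0.282.
Product: 0.329 × 0.282 = 0.0928.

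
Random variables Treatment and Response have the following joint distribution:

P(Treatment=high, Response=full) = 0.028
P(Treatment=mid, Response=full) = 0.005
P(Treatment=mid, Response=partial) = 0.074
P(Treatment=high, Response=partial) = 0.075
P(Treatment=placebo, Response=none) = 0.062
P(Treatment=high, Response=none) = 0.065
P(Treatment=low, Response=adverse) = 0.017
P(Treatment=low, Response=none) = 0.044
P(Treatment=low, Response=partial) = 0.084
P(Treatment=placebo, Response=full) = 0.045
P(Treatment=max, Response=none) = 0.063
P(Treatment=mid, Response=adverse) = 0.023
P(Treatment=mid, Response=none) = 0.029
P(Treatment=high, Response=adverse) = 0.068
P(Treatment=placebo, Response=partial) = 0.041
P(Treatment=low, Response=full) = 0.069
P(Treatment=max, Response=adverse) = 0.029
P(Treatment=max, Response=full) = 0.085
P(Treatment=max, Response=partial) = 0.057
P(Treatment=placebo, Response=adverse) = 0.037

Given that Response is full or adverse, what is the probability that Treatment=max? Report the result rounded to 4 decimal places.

0.2808

P(Response=full) = 0.045 + 0.069 + 0.005 + 0.028 + 0.085 = 0.232.
P(Response=adverse) = 0.037 + 0.017 + 0.023 + 0.068 + 0.029 = 0.174.
P(Response ∈ {full, adverse}) = 0.232 + 0.174 = 0.406; P(Treatment=max, Response ∈ {full, adverse}) = 0.085 + 0.029 = 0.114.
P(Treatment=max | Response ∈ {full, adverse}) = 0.114/0.406 = 0.2808.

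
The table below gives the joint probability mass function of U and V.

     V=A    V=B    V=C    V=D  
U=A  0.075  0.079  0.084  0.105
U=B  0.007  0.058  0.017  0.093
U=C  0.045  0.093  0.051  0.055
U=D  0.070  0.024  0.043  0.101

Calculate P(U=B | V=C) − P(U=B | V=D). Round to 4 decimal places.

P(V=C) = 0.084 + 0.017 + 0.051 + 0.043 = 0.195; P(U=B | V=C) = 0.017/0.195 = 0.08718.
P(V=D) = 0.105 + 0.093 + 0.055 + 0.101 = 0.354; P(U=B | V=D) = 0.093/0.354 = 0.26271.
Difference = -0.1755.

-0.1755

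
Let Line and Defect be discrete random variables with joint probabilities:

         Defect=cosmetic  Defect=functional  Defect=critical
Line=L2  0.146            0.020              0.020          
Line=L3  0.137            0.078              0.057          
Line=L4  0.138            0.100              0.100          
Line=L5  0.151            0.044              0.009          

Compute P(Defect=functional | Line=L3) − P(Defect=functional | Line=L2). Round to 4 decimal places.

P(Line=L3) = 0.137 + 0.078 + 0.057 = 0.272; P(Defect=functional | Line=L3) = 0.078/0.272 = 0.28676.
P(Line=L2) = 0.146 + 0.020 + 0.020 = 0.186; P(Defect=functional | Line=L2) = 0.020/0.186 = 0.10753.
Difference = 0.1792.

0.1792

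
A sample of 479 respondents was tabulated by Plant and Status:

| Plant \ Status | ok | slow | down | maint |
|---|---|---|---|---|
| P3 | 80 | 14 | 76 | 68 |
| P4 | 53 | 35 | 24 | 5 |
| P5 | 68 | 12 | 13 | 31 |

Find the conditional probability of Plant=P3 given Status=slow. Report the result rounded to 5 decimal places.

0.22951

Total with Status=slow: 14 + 35 + 12 = 61.
P(Plant=P3 | Status=slow) = 14/61 = 0.22951.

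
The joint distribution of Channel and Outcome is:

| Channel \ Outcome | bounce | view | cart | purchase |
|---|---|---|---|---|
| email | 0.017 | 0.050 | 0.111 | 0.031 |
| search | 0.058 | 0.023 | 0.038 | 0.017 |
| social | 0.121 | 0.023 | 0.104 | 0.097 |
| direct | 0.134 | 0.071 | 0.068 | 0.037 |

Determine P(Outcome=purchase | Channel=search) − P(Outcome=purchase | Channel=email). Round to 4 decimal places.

P(Channel=search) = 0.058 + 0.023 + 0.038 + 0.017 = 0.136; P(Outcome=purchase | Channel=search) = 0.017/0.136 = 0.12500.
P(Channel=email) = 0.017 + 0.050 + 0.111 + 0.031 = 0.209; P(Outcome=purchase | Channel=email) = 0.031/0.209 = 0.14833.
Difference = -0.0233.

-0.0233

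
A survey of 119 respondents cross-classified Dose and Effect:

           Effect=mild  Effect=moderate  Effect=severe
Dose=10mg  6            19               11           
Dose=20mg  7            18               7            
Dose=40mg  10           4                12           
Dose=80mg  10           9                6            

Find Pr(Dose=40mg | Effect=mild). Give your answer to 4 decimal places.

0.3030

Total with Effect=mild: 6 + 7 + 10 + 10 = 33.
P(Dose=40mg | Effect=mild) = 10/33 = 0.3030.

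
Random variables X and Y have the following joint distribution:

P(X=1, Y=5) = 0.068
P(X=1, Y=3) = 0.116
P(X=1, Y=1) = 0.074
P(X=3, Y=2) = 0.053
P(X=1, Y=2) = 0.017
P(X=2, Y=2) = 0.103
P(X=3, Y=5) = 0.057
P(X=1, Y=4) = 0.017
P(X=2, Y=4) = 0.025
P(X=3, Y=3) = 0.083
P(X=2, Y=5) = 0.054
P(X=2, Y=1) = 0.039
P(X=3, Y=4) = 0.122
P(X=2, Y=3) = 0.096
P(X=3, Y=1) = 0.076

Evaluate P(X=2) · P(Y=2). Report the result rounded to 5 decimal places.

P(X=2) = 0.039 + 0.103 + 0.096 + 0.025 + 0.054 = 0.317.
P(Y=2) = 0.017 + 0.103 + 0.053 = 0.173.
Product: 0.317 × 0.173 = 0.05484.

0.05484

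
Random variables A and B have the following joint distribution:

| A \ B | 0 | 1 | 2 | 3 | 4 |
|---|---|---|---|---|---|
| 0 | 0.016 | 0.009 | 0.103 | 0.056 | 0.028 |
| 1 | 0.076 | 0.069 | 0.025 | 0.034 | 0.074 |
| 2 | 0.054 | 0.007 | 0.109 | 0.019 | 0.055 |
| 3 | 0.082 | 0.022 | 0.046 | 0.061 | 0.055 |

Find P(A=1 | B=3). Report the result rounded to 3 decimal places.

P(B=3) = 0.056 + 0.034 + 0.019 + 0.061 = 0.170.
P(A=1 | B=3) = 0.034/0.170 = 0.200.

0.200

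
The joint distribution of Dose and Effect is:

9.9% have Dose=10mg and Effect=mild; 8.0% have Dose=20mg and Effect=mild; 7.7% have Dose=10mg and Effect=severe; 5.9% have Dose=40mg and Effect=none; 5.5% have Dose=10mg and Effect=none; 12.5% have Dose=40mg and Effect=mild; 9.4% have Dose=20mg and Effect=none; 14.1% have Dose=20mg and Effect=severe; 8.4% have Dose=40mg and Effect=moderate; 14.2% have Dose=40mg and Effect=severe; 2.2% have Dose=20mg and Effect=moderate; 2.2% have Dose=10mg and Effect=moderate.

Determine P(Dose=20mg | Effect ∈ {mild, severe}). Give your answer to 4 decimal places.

0.3328

P(Effect=mild) = 0.099 + 0.080 + 0.125 = 0.304.
P(Effect=severe) = 0.077 + 0.141 + 0.142 = 0.360.
P(Effect ∈ {mild, severe}) = 0.304 + 0.360 = 0.664; P(Dose=20mg, Effect ∈ {mild, severe}) = 0.080 + 0.141 = 0.221.
P(Dose=20mg | Effect ∈ {mild, severe}) = 0.221/0.664 = 0.3328.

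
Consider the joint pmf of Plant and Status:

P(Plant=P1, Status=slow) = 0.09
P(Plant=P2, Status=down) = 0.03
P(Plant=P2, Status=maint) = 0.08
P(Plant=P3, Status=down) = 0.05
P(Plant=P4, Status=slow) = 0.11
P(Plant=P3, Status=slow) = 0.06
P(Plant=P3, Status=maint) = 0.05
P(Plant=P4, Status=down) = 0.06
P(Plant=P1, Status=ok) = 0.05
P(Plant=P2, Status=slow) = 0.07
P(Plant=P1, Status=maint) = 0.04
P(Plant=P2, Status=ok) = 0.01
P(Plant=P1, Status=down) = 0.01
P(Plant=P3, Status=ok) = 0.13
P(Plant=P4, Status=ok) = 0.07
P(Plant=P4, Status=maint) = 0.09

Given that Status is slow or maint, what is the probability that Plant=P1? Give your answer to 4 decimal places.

P(Status=slow) = 0.09 + 0.07 + 0.06 + 0.11 = 0.33.
P(Status=maint) = 0.04 + 0.08 + 0.05 + 0.09 = 0.26.
P(Status ∈ {slow, maint}) = 0.33 + 0.26 = 0.59; P(Plant=P1, Status ∈ {slow, maint}) = 0.09 + 0.04 = 0.13.
P(Plant=P1 | Status ∈ {slow, maint}) = 0.13/0.59 = 0.2203.

0.2203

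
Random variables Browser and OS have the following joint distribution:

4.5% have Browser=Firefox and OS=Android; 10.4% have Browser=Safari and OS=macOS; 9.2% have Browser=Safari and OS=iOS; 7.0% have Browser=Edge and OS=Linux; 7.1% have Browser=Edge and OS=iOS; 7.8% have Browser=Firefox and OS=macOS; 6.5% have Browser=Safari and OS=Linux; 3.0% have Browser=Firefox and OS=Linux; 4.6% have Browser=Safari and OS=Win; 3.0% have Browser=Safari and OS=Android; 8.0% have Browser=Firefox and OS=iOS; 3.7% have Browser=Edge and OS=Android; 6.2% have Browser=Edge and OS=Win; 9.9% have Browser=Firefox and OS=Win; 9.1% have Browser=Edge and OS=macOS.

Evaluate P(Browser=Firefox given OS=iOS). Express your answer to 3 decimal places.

P(OS=iOS) = 0.080 + 0.092 + 0.071 = 0.243.
P(Browser=Firefox | OS=iOS) = 0.080/0.243 = 0.329.

0.329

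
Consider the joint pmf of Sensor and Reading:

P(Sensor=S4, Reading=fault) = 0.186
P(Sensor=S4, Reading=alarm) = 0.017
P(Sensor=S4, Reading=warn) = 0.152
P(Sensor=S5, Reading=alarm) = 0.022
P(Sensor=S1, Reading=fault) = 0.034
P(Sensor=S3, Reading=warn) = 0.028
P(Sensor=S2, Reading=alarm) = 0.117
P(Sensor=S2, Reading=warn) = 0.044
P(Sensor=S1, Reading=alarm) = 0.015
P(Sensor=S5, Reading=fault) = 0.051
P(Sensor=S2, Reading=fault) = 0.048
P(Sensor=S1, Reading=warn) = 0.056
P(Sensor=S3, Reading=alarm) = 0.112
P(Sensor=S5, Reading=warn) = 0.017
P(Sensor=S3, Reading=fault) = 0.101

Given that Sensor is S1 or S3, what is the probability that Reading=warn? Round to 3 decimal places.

0.243

P(Sensor=S1) = 0.056 + 0.015 + 0.034 = 0.105.
P(Sensor=S3) = 0.028 + 0.112 + 0.101 = 0.241.
P(Sensor ∈ {S1, S3}) = 0.105 + 0.241 = 0.346; P(Reading=warn, Sensor ∈ {S1, S3}) = 0.056 + 0.028 = 0.084.
P(Reading=warn | Sensor ∈ {S1, S3}) = 0.084/0.346 = 0.243.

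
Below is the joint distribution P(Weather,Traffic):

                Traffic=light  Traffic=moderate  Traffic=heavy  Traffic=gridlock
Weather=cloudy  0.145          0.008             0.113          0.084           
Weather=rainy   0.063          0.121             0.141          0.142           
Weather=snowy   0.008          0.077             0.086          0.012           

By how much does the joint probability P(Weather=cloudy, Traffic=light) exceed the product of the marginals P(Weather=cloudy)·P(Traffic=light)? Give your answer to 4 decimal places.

P(Weather=cloudy) = 0.145 + 0.008 + 0.113 + 0.084 = 0.350.
P(Traffic=light) = 0.145 + 0.063 + 0.008 = 0.216.
P(Weather=cloudy, Traffic=light) − P(Weather=cloudy)P(Traffic=light) = 0.145 − 0.350×0.216 = 0.0694.

0.0694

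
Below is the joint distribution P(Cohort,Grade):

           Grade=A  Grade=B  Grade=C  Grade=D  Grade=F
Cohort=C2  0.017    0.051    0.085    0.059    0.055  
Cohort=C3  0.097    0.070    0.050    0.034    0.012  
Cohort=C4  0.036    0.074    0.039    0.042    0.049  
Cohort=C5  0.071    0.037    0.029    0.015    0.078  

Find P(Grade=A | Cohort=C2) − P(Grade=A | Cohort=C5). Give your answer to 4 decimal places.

-0.2450

P(Cohort=C2) = 0.017 + 0.051 + 0.085 + 0.059 + 0.055 = 0.267; P(Grade=A | Cohort=C2) = 0.017/0.267 = 0.06367.
P(Cohort=C5) = 0.071 + 0.037 + 0.029 + 0.015 + 0.078 = 0.230; P(Grade=A | Cohort=C5) = 0.071/0.230 = 0.30870.
Difference = -0.2450.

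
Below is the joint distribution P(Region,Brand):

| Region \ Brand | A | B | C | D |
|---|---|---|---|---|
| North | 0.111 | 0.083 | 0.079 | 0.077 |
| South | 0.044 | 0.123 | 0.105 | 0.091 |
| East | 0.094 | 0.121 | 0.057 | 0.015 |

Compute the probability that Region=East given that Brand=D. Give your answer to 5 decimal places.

0.08197

P(Brand=D) = 0.077 + 0.091 + 0.015 = 0.183.
P(Region=East | Brand=D) = 0.015/0.183 = 0.08197.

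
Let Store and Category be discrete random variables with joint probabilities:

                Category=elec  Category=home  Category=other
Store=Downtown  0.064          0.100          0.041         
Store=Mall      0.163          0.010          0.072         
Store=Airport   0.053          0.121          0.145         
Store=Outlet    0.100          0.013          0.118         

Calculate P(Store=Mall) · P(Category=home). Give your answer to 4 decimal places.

0.0598

P(Store=Mall) = 0.163 + 0.010 + 0.072 = 0.245.
P(Category=home) = 0.100 + 0.010 + 0.121 + 0.013 = 0.244.
Product: 0.245 × 0.244 = 0.0598.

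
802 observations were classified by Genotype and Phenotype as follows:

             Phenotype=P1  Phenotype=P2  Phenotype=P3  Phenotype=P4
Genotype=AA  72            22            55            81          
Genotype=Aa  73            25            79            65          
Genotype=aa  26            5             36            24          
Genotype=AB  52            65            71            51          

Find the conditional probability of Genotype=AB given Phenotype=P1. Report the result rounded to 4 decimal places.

0.2332

Total with Phenotype=P1: 72 + 73 + 26 + 52 = 223.
P(Genotype=AB | Phenotype=P1) = 52/223 = 0.2332.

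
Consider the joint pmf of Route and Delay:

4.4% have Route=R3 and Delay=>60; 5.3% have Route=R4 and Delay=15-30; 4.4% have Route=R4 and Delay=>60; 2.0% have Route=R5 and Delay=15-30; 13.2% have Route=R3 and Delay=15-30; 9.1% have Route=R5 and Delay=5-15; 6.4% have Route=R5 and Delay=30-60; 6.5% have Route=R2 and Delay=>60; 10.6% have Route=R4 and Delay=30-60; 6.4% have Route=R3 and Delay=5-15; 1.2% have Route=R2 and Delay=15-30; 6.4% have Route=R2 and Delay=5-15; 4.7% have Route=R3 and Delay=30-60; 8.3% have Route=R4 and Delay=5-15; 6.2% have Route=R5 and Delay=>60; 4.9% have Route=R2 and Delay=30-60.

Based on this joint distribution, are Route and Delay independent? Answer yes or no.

no

P(Route=R3) = 0.287 and P(Delay=15-30) = 0.217, so their product is 0.06228, but P(Route=R3, Delay=15-30) = 0.132. Since these differ, Route and Delay are not independent.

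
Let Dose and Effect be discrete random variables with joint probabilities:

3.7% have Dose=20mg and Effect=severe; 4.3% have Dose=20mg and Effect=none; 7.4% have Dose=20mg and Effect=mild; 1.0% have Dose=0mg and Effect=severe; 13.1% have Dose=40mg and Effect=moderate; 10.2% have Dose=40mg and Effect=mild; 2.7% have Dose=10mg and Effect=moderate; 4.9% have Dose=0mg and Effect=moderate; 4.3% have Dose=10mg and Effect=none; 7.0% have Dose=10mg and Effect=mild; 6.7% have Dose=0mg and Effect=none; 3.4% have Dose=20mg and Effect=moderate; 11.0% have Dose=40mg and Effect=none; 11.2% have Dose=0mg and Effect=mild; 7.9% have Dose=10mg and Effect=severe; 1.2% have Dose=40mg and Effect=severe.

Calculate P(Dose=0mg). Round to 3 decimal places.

0.238

P(Dose=0mg) = 0.067 + 0.112 + 0.049 + 0.010 = 0.238.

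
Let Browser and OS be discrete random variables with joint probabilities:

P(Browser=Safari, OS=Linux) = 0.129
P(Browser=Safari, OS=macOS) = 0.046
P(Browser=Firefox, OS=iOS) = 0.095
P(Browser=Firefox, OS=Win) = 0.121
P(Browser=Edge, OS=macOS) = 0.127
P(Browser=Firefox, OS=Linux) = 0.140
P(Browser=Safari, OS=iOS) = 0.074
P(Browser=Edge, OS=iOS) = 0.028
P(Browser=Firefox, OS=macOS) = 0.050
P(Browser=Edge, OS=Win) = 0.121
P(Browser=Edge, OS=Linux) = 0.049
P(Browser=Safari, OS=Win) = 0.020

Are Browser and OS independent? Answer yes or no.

no

P(Browser=Edge) = 0.325 and P(OS=macOS) = 0.223, so their product is 0.07248, but P(Browser=Edge, OS=macOS) = 0.127. Since these differ, Browser and OS are not independent.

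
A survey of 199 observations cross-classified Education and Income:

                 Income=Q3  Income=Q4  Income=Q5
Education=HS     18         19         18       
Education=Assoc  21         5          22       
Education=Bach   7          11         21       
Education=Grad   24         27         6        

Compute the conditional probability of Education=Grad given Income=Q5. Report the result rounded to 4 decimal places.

0.0896

Total with Income=Q5: 18 + 22 + 21 + 6 = 67.
P(Education=Grad | Income=Q5) = 6/67 = 0.0896.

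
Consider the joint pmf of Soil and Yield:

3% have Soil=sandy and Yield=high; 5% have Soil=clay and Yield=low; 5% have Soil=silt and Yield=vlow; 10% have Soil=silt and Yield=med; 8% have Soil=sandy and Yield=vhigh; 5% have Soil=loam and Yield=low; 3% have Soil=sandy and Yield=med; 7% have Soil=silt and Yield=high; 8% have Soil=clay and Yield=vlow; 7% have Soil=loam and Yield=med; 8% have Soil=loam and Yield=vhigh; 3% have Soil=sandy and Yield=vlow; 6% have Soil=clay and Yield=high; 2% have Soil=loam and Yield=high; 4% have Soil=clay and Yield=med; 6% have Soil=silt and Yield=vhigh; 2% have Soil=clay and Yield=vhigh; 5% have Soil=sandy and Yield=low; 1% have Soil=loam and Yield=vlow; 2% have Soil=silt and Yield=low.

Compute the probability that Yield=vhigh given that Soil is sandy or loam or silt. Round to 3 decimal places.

P(Soil=sandy) = 0.03 + 0.05 + 0.03 + 0.03 + 0.08 = 0.22.
P(Soil=loam) = 0.01 + 0.05 + 0.07 + 0.02 + 0.08 = 0.23.
P(Soil=silt) = 0.05 + 0.02 + 0.10 + 0.07 + 0.06 = 0.30.
P(Soil ∈ {sandy, loam, silt}) = 0.22 + 0.23 + 0.30 = 0.75; P(Yield=vhigh, Soil ∈ {sandy, loam, silt}) = 0.08 + 0.08 + 0.06 = 0.22.
P(Yield=vhigh | Soil ∈ {sandy, loam, silt}) = 0.22/0.75 = 0.293.

0.293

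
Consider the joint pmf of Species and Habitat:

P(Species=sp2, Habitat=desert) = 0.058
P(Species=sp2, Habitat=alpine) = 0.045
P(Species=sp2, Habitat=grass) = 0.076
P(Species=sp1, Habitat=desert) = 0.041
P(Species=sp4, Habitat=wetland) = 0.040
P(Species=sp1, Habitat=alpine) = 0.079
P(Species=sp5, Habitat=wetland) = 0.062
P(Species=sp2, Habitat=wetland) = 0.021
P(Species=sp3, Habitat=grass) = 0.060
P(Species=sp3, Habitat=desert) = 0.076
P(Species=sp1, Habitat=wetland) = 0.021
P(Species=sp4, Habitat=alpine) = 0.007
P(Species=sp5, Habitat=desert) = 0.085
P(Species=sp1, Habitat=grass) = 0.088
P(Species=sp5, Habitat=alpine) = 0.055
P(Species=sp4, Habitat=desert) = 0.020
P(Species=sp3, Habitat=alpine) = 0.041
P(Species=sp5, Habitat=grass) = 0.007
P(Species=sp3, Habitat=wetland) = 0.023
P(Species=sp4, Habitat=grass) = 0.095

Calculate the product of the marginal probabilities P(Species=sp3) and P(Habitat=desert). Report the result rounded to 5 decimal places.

P(Species=sp3) = 0.060 + 0.023 + 0.076 + 0.041 = 0.200.
P(Habitat=desert) = 0.041 + 0.058 + 0.076 + 0.020 + 0.085 = 0.280.
Product: 0.200 × 0.280 = 0.05600.

0.05600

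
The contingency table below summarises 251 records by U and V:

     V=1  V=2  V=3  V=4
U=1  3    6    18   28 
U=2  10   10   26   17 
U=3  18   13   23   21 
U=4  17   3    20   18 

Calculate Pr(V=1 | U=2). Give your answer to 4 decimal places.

Total with U=2: 10 + 10 + 26 + 17 = 63.
P(V=1 | U=2) = 10/63 = 0.1587.

0.1587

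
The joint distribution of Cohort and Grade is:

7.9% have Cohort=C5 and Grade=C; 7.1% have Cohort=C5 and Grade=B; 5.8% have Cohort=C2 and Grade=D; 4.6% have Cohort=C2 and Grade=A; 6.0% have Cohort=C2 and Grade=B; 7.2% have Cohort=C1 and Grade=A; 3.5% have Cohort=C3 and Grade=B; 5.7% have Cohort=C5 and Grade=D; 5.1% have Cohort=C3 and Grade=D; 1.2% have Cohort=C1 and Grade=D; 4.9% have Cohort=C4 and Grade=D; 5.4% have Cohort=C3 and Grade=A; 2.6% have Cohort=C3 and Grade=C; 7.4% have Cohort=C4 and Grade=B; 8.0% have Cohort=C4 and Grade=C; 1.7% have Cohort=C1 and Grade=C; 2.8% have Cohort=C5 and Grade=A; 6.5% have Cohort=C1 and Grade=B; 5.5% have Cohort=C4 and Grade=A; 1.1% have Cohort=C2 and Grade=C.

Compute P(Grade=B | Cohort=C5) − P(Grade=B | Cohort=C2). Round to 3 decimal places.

-0.041

P(Cohort=C5) = 0.028 + 0.071 + 0.079 + 0.057 = 0.235; P(Grade=B | Cohort=C5) = 0.071/0.235 = 0.3021.
P(Cohort=C2) = 0.046 + 0.060 + 0.011 + 0.058 = 0.175; P(Grade=B | Cohort=C2) = 0.060/0.175 = 0.3429.
Difference = -0.041.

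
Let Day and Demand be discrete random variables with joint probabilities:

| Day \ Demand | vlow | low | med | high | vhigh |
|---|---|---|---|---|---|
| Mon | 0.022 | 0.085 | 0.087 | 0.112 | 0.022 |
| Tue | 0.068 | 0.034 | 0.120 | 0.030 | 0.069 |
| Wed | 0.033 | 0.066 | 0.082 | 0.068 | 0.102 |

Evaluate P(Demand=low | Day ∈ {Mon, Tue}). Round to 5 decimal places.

0.18336

P(Day=Mon) = 0.022 + 0.085 + 0.087 + 0.112 + 0.022 = 0.328.
P(Day=Tue) = 0.068 + 0.034 + 0.120 + 0.030 + 0.069 = 0.321.
P(Day ∈ {Mon, Tue}) = 0.328 + 0.321 = 0.649; P(Demand=low, Day ∈ {Mon, Tue}) = 0.085 + 0.034 = 0.119.
P(Demand=low | Day ∈ {Mon, Tue}) = 0.119/0.649 = 0.18336.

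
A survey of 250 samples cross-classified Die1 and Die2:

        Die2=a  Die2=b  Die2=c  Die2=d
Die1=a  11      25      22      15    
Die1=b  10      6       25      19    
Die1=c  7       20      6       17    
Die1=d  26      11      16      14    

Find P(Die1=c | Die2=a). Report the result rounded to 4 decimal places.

0.1296

Total with Die2=a: 11 + 10 + 7 + 26 = 54.
P(Die1=c | Die2=a) = 7/54 = 0.1296.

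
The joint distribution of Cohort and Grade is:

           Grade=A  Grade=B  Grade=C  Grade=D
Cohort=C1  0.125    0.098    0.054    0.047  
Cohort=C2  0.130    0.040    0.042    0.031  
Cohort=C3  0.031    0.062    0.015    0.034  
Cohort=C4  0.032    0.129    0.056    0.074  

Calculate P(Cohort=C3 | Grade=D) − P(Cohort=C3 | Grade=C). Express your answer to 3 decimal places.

P(Grade=D) = 0.047 + 0.031 + 0.034 + 0.074 = 0.186; P(Cohort=C3 | Grade=D) = 0.034/0.186 = 0.1828.
P(Grade=C) = 0.054 + 0.042 + 0.015 + 0.056 = 0.167; P(Cohort=C3 | Grade=C) = 0.015/0.167 = 0.0898.
Difference = 0.093.

0.093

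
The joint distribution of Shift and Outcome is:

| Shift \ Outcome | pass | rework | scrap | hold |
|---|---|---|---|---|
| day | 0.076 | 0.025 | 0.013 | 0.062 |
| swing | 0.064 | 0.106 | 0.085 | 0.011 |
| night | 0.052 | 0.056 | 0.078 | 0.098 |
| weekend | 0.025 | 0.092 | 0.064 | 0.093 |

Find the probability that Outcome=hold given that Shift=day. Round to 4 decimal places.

0.3523

P(Shift=day) = 0.076 + 0.025 + 0.013 + 0.062 = 0.176.
P(Outcome=hold | Shift=day) = 0.062/0.176 = 0.3523.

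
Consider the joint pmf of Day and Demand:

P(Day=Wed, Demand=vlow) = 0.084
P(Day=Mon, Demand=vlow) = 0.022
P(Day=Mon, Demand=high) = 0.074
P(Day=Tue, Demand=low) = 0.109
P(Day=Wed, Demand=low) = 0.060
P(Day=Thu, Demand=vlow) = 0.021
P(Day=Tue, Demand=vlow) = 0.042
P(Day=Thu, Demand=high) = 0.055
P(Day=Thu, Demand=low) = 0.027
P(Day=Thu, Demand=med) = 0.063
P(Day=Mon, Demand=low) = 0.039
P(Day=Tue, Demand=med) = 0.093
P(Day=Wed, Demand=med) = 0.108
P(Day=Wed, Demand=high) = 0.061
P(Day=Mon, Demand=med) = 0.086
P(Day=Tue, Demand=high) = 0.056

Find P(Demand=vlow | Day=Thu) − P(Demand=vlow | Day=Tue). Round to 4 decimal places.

-0.0135

P(Day=Thu) = 0.021 + 0.027 + 0.063 + 0.055 = 0.166; P(Demand=vlow | Day=Thu) = 0.021/0.166 = 0.12651.
P(Day=Tue) = 0.042 + 0.109 + 0.093 + 0.056 = 0.300; P(Demand=vlow | Day=Tue) = 0.042/0.300 = 0.14000.
Difference = -0.0135.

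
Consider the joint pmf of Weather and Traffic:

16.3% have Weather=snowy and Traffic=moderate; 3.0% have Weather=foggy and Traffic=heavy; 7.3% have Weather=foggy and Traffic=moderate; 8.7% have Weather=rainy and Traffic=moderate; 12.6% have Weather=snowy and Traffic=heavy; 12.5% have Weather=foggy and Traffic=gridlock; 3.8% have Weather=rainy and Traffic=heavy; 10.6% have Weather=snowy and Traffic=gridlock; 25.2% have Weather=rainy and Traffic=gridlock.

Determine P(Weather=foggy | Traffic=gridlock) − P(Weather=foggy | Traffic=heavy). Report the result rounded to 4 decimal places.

P(Traffic=gridlock) = 0.252 + 0.106 + 0.125 = 0.483; P(Weather=foggy | Traffic=gridlock) = 0.125/0.483 = 0.25880.
P(Traffic=heavy) = 0.038 + 0.126 + 0.030 = 0.194; P(Weather=foggy | Traffic=heavy) = 0.030/0.194 = 0.15464.
Difference = 0.1042.

0.1042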